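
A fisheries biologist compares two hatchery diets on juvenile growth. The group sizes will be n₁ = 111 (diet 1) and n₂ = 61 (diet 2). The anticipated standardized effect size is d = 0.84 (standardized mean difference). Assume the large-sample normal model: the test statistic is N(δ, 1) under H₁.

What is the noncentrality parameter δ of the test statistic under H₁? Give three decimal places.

The noncentrality parameter scales effect size by the design's sample-size factor: δ = d / √(1/n₁ + 1/n₂) = 0.84 / √(1/111 + 1/61) = 5.2704

δ ≈ 5.270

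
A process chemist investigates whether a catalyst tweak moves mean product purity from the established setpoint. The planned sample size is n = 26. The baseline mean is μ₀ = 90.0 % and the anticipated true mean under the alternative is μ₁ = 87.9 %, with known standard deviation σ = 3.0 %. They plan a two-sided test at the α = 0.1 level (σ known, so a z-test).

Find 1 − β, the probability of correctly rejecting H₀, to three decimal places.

Standardized effect: d = |μ₁ − μ₀| / σ = |87.9 − 90.0| / 3.0 = 0.7000
Noncentrality parameter: δ = d·√n = 0.7000 × √26 = 3.5693
Critical value for a two-sided test at α = 0.1: z_{α/2} = 1.645.
Power = Φ(δ − 1.645) + Φ(−δ − 1.645) = Φ(1.924) + Φ(-5.214) = 0.9729 + 0.0000 = 0.9729.

Power ≈ 0.973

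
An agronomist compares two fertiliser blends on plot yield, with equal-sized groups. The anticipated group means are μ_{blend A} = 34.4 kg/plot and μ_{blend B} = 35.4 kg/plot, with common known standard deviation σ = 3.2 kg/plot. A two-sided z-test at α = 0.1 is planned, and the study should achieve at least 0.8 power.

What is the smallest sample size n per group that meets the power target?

Standardized effect: d = |μ_{blend A} − μ_{blend B}| / σ = |34.4 − 35.4| / 3.2 = 0.3125
Set Φ(δ − 1.645) = 0.8; then δ − 1.645 = Φ⁻¹(0.8) = 0.842, giving δ = 2.486.
(For δ > 0 the lower-tail rejection region contributes negligibly to power, so the one-term inversion is standard.)
δ = d·√(n/2) ⇒ n = 2(δ/d)² = 2 × (2.486 / 0.3125)² = 126.62.
Round up to the next whole unit.

n = 127 per group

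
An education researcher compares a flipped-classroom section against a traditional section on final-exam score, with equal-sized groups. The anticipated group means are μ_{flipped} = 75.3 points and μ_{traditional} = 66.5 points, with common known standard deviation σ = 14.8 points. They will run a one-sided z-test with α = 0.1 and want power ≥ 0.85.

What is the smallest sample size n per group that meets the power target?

Standardized effect: d = |μ_{flipped} − μ_{traditional}| / σ = |75.3 − 66.5| / 14.8 = 0.5946
Set Φ(δ − 1.282) = 0.85; then δ − 1.282 = Φ⁻¹(0.85) = 1.036, giving δ = 2.318.
δ = d·√(n/2) ⇒ n = 2(δ/d)² = 2 × (2.318 / 0.5946)² = 30.40.
Rounding up, n = 31 per group.

n = 31 per group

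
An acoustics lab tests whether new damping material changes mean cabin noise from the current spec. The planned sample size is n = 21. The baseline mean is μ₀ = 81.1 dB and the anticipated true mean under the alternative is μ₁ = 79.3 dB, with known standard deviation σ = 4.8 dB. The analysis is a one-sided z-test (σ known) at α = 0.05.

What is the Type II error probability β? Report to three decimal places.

Standardized effect: d = |μ₁ − μ₀| / σ = |79.3 − 81.1| / 4.8 = 0.3750
Noncentrality parameter: δ = d·√n = 0.3750 × √21 = 1.7185
Critical value for a one-sided test at α = 0.05: z_α = 1.645.
Power = P(Z > 1.645 − δ) = Φ(0.074) = 0.5293.
Type II error: β = 1 − power = 1 − 0.5293 = 0.4707.

β ≈ 0.471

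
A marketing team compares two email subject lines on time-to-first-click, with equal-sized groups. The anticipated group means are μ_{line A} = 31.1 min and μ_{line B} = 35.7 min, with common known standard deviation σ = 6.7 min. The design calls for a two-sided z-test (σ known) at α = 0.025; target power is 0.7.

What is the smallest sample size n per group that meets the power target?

Standardized effect: d = |μ_{line A} − μ_{line B}| / σ = |31.1 − 35.7| / 6.7 = 0.6866
For power 0.7 need Φ(δ − z_{0.0125}) = 0.7, so δ = z_{0.0125} + z_{0.30} = 2.241 + 0.524 = 2.766.
(Ignoring the negligible lower-tail rejection probability gives the usual closed-form inversion.)
δ = d·√(n/2) ⇒ n = 2(δ/d)² = 2 × (2.766 / 0.6866)² = 32.46.
Round up to the next whole unit.

n = 33 per group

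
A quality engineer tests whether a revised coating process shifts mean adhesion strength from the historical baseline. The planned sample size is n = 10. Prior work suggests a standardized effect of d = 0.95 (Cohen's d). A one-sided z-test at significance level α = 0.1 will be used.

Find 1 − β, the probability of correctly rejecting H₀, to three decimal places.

Power ≈ 0.958

Noncentrality parameter: δ = d·√n = 0.95 × √10 = 3.0042
One-sided α = 0.1 → critical value z_{0.1} = 1.282.
Power = Φ(δ − 1.282) = Φ(1.723) = 0.9575.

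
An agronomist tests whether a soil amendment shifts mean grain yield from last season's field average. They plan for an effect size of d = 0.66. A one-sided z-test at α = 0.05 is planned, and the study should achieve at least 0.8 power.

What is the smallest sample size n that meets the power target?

n = 15

For power 0.8 need Φ(δ − z_{0.05}) = 0.8, so δ = z_{0.05} + z_{0.20} = 1.645 + 0.842 = 2.486.
δ = d·√n ⇒ n = (δ/d)² = (2.486 / 0.66)² = 14.19.
Rounding up, n = 15.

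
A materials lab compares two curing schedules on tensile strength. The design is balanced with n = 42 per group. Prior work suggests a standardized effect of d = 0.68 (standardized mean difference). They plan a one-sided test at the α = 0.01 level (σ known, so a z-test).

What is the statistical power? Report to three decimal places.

Power ≈ 0.785

Noncentrality parameter: δ = d·√(n/2) = 0.68 × √(42/2) = 3.1162
One-sided α = 0.01 → critical value z_{0.01} = 2.326.
Power = Φ(δ − 2.326) = Φ(0.790) = 0.7852.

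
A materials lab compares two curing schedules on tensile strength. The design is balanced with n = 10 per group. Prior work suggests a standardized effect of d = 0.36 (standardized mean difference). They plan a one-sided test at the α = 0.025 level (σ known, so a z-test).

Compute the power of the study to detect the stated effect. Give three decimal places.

Power ≈ 0.124

Noncentrality parameter: δ = d·√(n/2) = 0.36 × √(10/2) = 0.8050
One-sided α = 0.025 → critical value z_{0.025} = 1.960.
Power = P(Z > 1.960 − δ) = Φ(-1.155) = 0.1240.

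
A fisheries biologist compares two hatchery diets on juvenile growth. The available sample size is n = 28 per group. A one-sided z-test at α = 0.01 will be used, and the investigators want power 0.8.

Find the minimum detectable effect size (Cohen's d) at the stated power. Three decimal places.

Need Φ(δ − 2.326) = 0.8, so δ = 2.326 + 0.842 = 3.168.
δ = d·√(n/2) ⇒ d = δ/√(n/2) = 3.168/√(28/2) = 0.8467.

d ≈ 0.847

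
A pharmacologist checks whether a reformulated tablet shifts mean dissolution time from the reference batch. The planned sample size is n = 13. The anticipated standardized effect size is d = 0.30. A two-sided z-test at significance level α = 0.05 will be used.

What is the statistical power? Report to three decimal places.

Noncentrality parameter: δ = d·√n = 0.30 × √13 = 1.0817
Critical value for a two-sided test at α = 0.05: z_{α/2} = 1.960.
Power = Φ(δ − 1.960) + Φ(−δ − 1.960) = Φ(-0.878) + Φ(-3.042) = 0.1899 + 0.0012 = 0.1911.

Power ≈ 0.191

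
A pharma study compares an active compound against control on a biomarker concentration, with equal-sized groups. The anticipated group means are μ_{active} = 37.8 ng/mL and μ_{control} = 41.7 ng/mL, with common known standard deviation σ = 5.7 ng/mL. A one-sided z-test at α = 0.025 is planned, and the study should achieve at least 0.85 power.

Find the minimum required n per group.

n = 39 per group

Standardized effect: d = |μ_{active} − μ_{control}| / σ = |37.8 − 41.7| / 5.7 = 0.6842
For power 0.85 need Φ(δ − z_{0.025}) = 0.85, so δ = z_{0.025} + z_{0.15} = 1.960 + 1.036 = 2.996.
δ = d·√(n/2) ⇒ n = 2(δ/d)² = 2 × (2.996 / 0.6842)² = 38.36.
Round up to the next whole unit.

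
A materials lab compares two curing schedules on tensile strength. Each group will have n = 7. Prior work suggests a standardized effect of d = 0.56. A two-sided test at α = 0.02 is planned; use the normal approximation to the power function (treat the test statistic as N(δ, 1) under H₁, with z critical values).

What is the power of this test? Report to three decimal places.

Noncentrality parameter: δ = d·√(n/2) = 0.56 × √(7/2) = 1.0477
Two-sided α = 0.02 → critical value z_{0.01} = 2.326.
Power = Φ(δ − 2.326) + Φ(−δ − 2.326) = Φ(-1.279) + Φ(-3.374) = 0.1005 + 0.0004 = 0.1009.

Power ≈ 0.101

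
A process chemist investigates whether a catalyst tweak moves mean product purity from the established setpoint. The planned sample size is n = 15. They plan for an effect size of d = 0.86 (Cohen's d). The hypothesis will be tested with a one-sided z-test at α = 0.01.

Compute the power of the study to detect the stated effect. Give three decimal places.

Noncentrality parameter: δ = d·√n = 0.86 × √15 = 3.3308
One-sided α = 0.01 → critical value z_{0.01} = 2.326.
Power = Φ(δ − 2.326) = Φ(1.004) = 0.8424.

Power ≈ 0.842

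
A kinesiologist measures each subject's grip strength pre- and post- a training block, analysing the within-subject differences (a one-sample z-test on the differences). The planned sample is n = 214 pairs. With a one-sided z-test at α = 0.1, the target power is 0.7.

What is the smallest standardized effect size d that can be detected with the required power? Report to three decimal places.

d ≈ 0.123

Need Φ(δ − 1.282) = 0.7, so δ = 1.282 + 0.524 = 1.806.
δ = d·√n ⇒ d = δ/√n = 1.806/√214 = 0.1235.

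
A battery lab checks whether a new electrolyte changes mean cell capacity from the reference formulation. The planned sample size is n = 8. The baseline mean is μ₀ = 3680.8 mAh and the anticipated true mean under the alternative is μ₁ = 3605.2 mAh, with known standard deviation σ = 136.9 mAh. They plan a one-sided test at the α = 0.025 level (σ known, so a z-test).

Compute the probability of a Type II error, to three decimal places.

β ≈ 0.655

Standardized effect: d = |μ₁ − μ₀| / σ = |3605.2 − 3680.8| / 136.9 = 0.5522
Noncentrality parameter: λ = d·√n = 0.5522 × √8 = 1.5619
One-sided α = 0.025 → critical value z_{0.025} = 1.960.
Power = Φ(λ − 1.960) = Φ(-0.398) = 0.3453.
Type II error: β = 1 − power = 1 − 0.3453 = 0.6547.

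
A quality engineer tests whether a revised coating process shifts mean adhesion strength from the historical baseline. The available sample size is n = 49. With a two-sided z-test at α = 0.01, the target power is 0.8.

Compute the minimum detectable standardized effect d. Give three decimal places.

d ≈ 0.488

Required noncentrality: δ = z_{0.005} + z_{0.20} = 2.576 + 0.842 = 3.417.
(Lower-tail contribution to power is negligible for δ > 0.)
δ = d·√n ⇒ d = δ/√n = 3.417/√49 = 0.4882.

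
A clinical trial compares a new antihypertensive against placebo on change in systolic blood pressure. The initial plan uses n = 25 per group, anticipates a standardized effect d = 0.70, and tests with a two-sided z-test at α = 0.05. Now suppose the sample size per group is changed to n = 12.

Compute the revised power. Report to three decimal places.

With n = 12 per group: δ = d·√(n/2) = 0.70 × √(12/2) = 1.7146. Critical value z_{0.025} = 1.960.
Revised power = Φ(δ − 1.960) + Φ(−δ − 1.960) = Φ(-0.245) + Φ(-3.675) = 0.4031 + 0.0001 = 0.4032.

Power ≈ 0.403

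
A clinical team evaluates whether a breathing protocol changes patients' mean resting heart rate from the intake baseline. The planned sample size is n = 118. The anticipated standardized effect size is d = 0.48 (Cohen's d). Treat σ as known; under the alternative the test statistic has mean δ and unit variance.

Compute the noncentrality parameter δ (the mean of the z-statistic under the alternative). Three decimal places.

The noncentrality parameter scales effect size by the design's sample-size factor: δ = d·√n = 0.48 × √118 = 5.2141

δ ≈ 5.214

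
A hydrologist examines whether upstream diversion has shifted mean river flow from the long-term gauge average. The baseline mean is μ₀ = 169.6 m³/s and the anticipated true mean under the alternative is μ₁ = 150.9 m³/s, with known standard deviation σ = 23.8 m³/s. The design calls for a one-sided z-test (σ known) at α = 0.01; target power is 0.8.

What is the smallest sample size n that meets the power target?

Standardized effect: d = |μ₁ − μ₀| / σ = |150.9 − 169.6| / 23.8 = 0.7857
For power 0.8 need Φ(δ − z_{0.01}) = 0.8, so δ = z_{0.01} + z_{0.20} = 2.326 + 0.842 = 3.168.
δ = d·√n ⇒ n = (δ/d)² = (3.168 / 0.7857)² = 16.26.
Round up to the next whole unit.

n = 17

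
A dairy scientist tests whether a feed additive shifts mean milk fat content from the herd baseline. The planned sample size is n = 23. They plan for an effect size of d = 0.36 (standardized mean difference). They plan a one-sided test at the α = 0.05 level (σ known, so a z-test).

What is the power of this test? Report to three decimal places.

Noncentrality parameter: δ = d·√n = 0.36 × √23 = 1.7265
One-sided α = 0.05 → critical value z_{0.05} = 1.645.
Power = P(Z > 1.645 − δ) = Φ(0.082) = 0.5325.

Power ≈ 0.533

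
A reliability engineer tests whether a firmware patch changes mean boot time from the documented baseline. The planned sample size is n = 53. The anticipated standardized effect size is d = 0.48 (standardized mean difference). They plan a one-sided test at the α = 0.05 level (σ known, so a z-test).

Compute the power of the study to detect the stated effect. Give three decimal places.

Noncentrality parameter: δ = d·√n = 0.48 × √53 = 3.4945
One-sided α = 0.05 → critical value z_{0.05} = 1.645.
Power = Φ(δ − 1.645) = Φ(1.850) = 0.9678.

Power ≈ 0.968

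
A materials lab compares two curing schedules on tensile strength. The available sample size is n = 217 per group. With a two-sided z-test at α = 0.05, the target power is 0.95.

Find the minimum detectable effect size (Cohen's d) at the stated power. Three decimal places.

Need Φ(δ − 1.960) = 0.95, so δ = 1.960 + 1.645 = 3.605.
(The second rejection-region term Φ(−δ − z_{α/2}) is negligible and dropped.)
δ = d·√(n/2) ⇒ d = δ/√(n/2) = 3.605/√(217/2) = 0.3461.

d ≈ 0.346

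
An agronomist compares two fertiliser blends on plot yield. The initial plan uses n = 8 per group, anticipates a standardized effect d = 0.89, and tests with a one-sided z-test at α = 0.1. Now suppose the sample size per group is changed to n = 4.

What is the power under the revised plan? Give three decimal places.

With n = 4 per group: δ = d·√(n/2) = 0.89 × √(4/2) = 1.2587. Critical value z_{0.1} = 1.282.
Revised power = Φ(δ − 1.282) = Φ(-0.023) = 0.4909.

Power ≈ 0.491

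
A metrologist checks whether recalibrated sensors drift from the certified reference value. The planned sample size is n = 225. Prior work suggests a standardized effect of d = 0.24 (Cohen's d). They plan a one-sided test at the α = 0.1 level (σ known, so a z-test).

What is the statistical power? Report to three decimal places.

Power ≈ 0.990

Noncentrality parameter: δ = d·√n = 0.24 × √225 = 3.6000
Critical value for a one-sided test at α = 0.1: z_α = 1.282.
Power = P(Z > 1.282 − δ) = Φ(2.318) = 0.9898.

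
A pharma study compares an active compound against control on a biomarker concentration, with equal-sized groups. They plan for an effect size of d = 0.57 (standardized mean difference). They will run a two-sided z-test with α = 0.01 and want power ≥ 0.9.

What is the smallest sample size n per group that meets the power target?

For power 0.9 need Φ(δ − z_{0.005}) = 0.9, so δ = z_{0.005} + z_{0.10} = 2.576 + 1.282 = 3.857.
(Ignoring the negligible lower-tail rejection probability gives the usual closed-form inversion.)
δ = d·√(n/2) ⇒ n = 2(δ/d)² = 2 × (3.857 / 0.57)² = 91.59.
Round up to the next whole unit.

n = 92 per group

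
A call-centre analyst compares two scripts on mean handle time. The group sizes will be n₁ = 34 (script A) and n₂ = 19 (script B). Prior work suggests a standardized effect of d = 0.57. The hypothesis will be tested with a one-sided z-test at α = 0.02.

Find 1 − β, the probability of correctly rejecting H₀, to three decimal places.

Noncentrality parameter: δ = d / √(1/n₁ + 1/n₂) = 0.57 / √(1/34 + 1/19) = 1.9900
Critical value for a one-sided test at α = 0.02: z_α = 2.054.
Power = Φ(δ − 2.054) = Φ(-0.064) = 0.4746.

Power ≈ 0.475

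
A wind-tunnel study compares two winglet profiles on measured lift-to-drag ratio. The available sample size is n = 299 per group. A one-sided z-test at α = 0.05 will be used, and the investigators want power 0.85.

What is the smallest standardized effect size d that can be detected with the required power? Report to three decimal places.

Need Φ(δ − 1.645) = 0.85, so δ = 1.645 + 1.036 = 2.681.
δ = d·√(n/2) ⇒ d = δ/√(n/2) = 2.681/√(299/2) = 0.2193.

d ≈ 0.219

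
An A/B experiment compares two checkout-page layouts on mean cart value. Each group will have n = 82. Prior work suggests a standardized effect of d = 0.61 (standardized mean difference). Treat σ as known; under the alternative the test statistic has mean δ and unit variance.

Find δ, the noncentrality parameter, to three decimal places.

δ ≈ 3.906

The noncentrality parameter scales effect size by the design's sample-size factor: δ = d·√(n/2) = 0.61 × √(82/2) = 3.9059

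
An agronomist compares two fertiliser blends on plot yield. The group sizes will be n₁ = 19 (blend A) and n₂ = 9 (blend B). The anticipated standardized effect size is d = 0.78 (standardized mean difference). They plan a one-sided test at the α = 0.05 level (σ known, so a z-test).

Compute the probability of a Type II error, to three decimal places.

β ≈ 0.389

Noncentrality parameter: δ = d / √(1/n₁ + 1/n₂) = 0.78 / √(1/19 + 1/9) = 1.9276
One-sided α = 0.05 → critical value z_{0.05} = 1.645.
Power = P(Z > 1.645 − δ) = Φ(0.283) = 0.6113.
Type II error: β = 1 − power = 1 − 0.6113 = 0.3887.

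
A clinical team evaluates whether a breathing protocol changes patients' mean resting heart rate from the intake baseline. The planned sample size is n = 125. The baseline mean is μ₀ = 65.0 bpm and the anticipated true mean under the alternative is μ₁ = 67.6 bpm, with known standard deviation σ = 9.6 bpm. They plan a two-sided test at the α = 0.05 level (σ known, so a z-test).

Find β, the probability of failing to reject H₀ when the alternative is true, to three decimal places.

Standardized effect: d = |μ₁ − μ₀| / σ = |67.6 − 65.0| / 9.6 = 0.2708
Noncentrality parameter: δ = d·√n = 0.2708 × √125 = 3.0280
Two-sided α = 0.05 → critical value z_{0.025} = 1.960.
Power = Φ(δ − 1.960) + Φ(−δ − 1.960) = Φ(1.068) + Φ(-4.988) = 0.8572 + 0.0000 = 0.8573.
Type II error: β = 1 − power = 1 − 0.8573 = 0.1427.

β ≈ 0.143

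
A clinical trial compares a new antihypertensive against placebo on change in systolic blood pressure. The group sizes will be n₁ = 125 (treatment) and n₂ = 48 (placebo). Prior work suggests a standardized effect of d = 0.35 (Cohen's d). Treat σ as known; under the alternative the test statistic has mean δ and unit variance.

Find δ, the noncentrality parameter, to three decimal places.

δ ≈ 2.061

The noncentrality parameter scales effect size by the design's sample-size factor: δ = d / √(1/n₁ + 1/n₂) = 0.35 / √(1/125 + 1/48) = 2.0612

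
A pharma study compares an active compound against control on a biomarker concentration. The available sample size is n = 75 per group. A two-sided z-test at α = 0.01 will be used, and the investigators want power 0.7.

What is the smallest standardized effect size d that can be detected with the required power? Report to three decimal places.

d ≈ 0.506

Need Φ(δ − 2.576) = 0.7, so δ = 2.576 + 0.524 = 3.100.
(Lower-tail contribution to power is negligible for δ > 0.)
δ = d·√(n/2) ⇒ d = δ/√(n/2) = 3.100/√(75/2) = 0.5063.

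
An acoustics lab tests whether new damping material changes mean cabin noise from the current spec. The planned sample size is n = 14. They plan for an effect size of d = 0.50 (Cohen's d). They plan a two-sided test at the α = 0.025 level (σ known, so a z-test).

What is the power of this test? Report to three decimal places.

Power ≈ 0.355

Noncentrality parameter: δ = d·√n = 0.50 × √14 = 1.8708
Critical value for a two-sided test at α = 0.025: z_{α/2} = 2.241.
Power = Φ(δ − 2.241) + Φ(−δ − 2.241) = Φ(-0.371) + Φ(-4.112) = 0.3555 + 0.0000 = 0.3555.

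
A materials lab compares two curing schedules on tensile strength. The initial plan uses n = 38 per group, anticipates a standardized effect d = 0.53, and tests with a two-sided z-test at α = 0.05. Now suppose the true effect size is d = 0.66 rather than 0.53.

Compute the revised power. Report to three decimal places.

Power ≈ 0.820

With d = 0.66: δ = d·√(n/2) = 0.66 × √(38/2) = 2.8769. Critical value z_{0.025} = 1.960.
Revised power = Φ(δ − 1.960) + Φ(−δ − 1.960) = Φ(0.917) + Φ(-4.837) = 0.8204 + 0.0000 = 0.8204.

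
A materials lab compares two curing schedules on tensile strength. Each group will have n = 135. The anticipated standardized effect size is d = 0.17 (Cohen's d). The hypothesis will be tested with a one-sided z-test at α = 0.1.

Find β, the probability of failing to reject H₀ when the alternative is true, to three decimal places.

Noncentrality parameter: δ = d·√(n/2) = 0.17 × √(135/2) = 1.3967
Critical value for a one-sided test at α = 0.1: z_α = 1.282.
Power = P(Z > 1.282 − δ) = Φ(0.115) = 0.5458.
Type II error: β = 1 − power = 1 − 0.5458 = 0.4542.

β ≈ 0.454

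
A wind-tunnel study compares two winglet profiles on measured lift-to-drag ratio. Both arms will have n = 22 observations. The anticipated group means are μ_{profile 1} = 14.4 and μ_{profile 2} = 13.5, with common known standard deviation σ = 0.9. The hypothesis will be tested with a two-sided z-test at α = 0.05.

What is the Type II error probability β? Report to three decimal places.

β ≈ 0.087

Standardized effect: d = |μ_{profile 1} − μ_{profile 2}| / σ = |14.4 − 13.5| / 0.9 = 1.0000
Noncentrality parameter: δ = d·√(n/2) = 1.0000 × √(22/2) = 3.3166
Two-sided α = 0.05 → critical value z_{0.025} = 1.960.
Power = Φ(δ − 1.960) + Φ(−δ − 1.960) = Φ(1.357) + Φ(-5.277) = 0.9126 + 0.0000 = 0.9126.
Type II error: β = 1 − power = 1 − 0.9126 = 0.0874.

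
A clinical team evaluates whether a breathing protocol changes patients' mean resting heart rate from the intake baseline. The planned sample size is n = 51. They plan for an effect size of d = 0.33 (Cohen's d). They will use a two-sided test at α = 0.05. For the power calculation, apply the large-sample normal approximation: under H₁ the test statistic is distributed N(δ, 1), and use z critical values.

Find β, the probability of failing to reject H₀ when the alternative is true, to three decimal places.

Noncentrality parameter: λ = d·√n = 0.33 × √51 = 2.3567
Two-sided α = 0.05 → critical value z_{0.025} = 1.960.
Power = Φ(λ − 1.960) + Φ(−λ − 1.960) = Φ(0.397) + Φ(-4.317) = 0.6542 + 0.0000 = 0.6542.
Type II error: β = 1 − power = 1 − 0.6542 = 0.3458.

β ≈ 0.346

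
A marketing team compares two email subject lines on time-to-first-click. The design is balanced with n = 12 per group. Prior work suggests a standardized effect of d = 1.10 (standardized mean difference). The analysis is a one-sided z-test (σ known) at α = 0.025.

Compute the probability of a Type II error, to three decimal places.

β ≈ 0.231

Noncentrality parameter: δ = d·√(n/2) = 1.10 × √(12/2) = 2.6944
Critical value for a one-sided test at α = 0.025: z_α = 1.960.
Power = Φ(δ − 1.960) = Φ(0.734) = 0.7687.
Type II error: β = 1 − power = 1 − 0.7687 = 0.2313.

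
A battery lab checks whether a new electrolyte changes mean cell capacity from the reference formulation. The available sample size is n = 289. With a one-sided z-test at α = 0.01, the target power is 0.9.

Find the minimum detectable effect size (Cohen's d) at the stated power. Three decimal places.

Required noncentrality: δ = z_{0.01} + z_{0.10} = 2.326 + 1.282 = 3.608.
δ = d·√n ⇒ d = δ/√n = 3.608/√289 = 0.2122.

d ≈ 0.212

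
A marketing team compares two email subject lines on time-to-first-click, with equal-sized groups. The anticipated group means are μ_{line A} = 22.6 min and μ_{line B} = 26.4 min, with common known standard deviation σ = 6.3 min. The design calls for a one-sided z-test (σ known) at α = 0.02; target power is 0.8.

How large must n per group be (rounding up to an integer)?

n = 47 per group

Standardized effect: d = |μ_{line A} − μ_{line B}| / σ = |22.6 − 26.4| / 6.3 = 0.6032
Set Φ(δ − 2.054) = 0.8; then δ − 2.054 = Φ⁻¹(0.8) = 0.842, giving δ = 2.895.
δ = d·√(n/2) ⇒ n = 2(δ/d)² = 2 × (2.895 / 0.6032)² = 46.08.
Round up to the next whole unit.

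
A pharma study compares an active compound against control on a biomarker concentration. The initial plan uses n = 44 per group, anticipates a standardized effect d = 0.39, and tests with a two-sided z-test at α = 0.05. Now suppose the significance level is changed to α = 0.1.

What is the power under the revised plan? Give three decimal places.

Power ≈ 0.573

δ = d·√(n/2) = 0.39 × √(44/2) = 1.8293 (unchanged). New critical value: z_{0.05} = 1.645.
Revised power = Φ(δ − 1.645) + Φ(−δ − 1.645) = Φ(0.184) + Φ(-3.474) = 0.5732 + 0.0003 = 0.5734.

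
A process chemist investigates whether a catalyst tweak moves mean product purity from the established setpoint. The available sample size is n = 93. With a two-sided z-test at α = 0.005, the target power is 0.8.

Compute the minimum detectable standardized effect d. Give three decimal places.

d ≈ 0.378

Required noncentrality: δ = z_{0.0025} + z_{0.20} = 2.807 + 0.842 = 3.649.
(Lower-tail contribution to power is negligible for δ > 0.)
δ = d·√n ⇒ d = δ/√n = 3.649/√93 = 0.3783.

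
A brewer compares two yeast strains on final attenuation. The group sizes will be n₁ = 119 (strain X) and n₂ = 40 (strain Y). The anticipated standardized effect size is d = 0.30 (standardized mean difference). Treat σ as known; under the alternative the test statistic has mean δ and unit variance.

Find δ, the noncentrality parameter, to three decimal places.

The noncentrality parameter scales effect size by the design's sample-size factor: δ = d / √(1/n₁ + 1/n₂) = 0.30 / √(1/119 + 1/40) = 1.6414

δ ≈ 1.641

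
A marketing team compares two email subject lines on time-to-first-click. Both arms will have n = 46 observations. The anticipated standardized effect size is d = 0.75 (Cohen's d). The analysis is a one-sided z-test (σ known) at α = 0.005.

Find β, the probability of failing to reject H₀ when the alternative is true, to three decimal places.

β ≈ 0.154

Noncentrality parameter: δ = d·√(n/2) = 0.75 × √(46/2) = 3.5969
One-sided α = 0.005 → critical value z_{0.005} = 2.576.
Power = P(Z > 2.576 − δ) = Φ(1.021) = 0.8464.
Type II error: β = 1 − power = 1 − 0.8464 = 0.1536.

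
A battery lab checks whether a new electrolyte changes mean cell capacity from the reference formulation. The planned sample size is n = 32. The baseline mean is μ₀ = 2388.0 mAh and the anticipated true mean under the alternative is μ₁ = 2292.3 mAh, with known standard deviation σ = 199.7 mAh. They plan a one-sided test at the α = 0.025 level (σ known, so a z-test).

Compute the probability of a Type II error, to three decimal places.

Standardized effect: d = |μ₁ − μ₀| / σ = |2292.3 − 2388.0| / 199.7 = 0.4792
Noncentrality parameter: δ = d·√n = 0.4792 × √32 = 2.7109
One-sided α = 0.025 → critical value z_{0.025} = 1.960.
Power = Φ(δ − 1.960) = Φ(0.751) = 0.7736.
Type II error: β = 1 − power = 1 − 0.7736 = 0.2264.

β ≈ 0.226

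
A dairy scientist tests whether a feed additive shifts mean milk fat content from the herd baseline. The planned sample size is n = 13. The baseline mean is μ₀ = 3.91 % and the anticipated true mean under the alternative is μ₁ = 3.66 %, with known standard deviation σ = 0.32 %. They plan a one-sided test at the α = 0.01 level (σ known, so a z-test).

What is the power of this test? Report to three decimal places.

Standardized effect: d = |μ₁ − μ₀| / σ = |3.66 − 3.91| / 0.32 = 0.7812
Noncentrality parameter: δ = d·√n = 0.7812 × √13 = 2.8168
Critical value for a one-sided test at α = 0.01: z_α = 2.326.
Power = Φ(δ − 2.326) = Φ(0.490) = 0.6881.

Power ≈ 0.688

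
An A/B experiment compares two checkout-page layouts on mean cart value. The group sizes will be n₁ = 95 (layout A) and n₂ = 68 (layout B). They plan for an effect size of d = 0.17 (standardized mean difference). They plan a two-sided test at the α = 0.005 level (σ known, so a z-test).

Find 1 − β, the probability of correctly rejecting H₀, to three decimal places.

Noncentrality parameter: δ = d / √(1/n₁ + 1/n₂) = 0.17 / √(1/95 + 1/68) = 1.0702
Two-sided α = 0.005 → critical value z_{0.0025} = 2.807.
Power = Φ(δ − 2.807) + Φ(−δ − 2.807) = Φ(-1.737) + Φ(-3.877) = 0.0412 + 0.0001 = 0.0413.

Power ≈ 0.041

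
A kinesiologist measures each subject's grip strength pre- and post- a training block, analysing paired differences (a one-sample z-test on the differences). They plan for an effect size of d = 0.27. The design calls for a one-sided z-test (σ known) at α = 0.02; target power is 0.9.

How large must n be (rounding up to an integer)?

For power 0.9 need Φ(δ − z_{0.02}) = 0.9, so δ = z_{0.02} + z_{0.10} = 2.054 + 1.282 = 3.335.
δ = d·√n ⇒ n = (δ/d)² = (3.335 / 0.27)² = 152.60.
Round up to the next whole unit.

n = 153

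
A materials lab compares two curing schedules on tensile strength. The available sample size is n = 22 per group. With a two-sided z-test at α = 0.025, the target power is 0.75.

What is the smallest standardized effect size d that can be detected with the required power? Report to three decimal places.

Required noncentrality: δ = z_{0.0125} + z_{0.25} = 2.241 + 0.674 = 2.916.
(Lower-tail contribution to power is negligible for δ > 0.)
δ = d·√(n/2) ⇒ d = δ/√(n/2) = 2.916/√(22/2) = 0.8792.

d ≈ 0.879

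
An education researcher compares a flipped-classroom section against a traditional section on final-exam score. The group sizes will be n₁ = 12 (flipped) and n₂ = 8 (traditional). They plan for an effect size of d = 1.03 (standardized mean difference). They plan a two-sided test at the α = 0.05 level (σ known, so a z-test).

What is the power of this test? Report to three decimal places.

Noncentrality parameter: δ = d / √(1/n₁ + 1/n₂) = 1.03 / √(1/12 + 1/8) = 2.2566
Two-sided α = 0.05 → critical value z_{0.025} = 1.960.
Power = Φ(δ − 1.960) + Φ(−δ − 1.960) = Φ(0.297) + Φ(-4.217) = 0.6166 + 0.0000 = 0.6166.

Power ≈ 0.617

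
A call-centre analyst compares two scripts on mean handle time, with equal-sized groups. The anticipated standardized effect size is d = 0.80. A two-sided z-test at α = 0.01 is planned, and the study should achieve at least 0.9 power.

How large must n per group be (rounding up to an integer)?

n = 47 per group

Set Φ(δ − 2.576) = 0.9; then δ − 2.576 = Φ⁻¹(0.9) = 1.282, giving δ = 3.857.
(The Φ(−δ − z_{α/2}) term is vanishingly small for δ > 0 and is dropped in the standard sample-size formula.)
δ = d·√(n/2) ⇒ n = 2(δ/d)² = 2 × (3.857 / 0.80)² = 46.50.
Round up to the next whole unit.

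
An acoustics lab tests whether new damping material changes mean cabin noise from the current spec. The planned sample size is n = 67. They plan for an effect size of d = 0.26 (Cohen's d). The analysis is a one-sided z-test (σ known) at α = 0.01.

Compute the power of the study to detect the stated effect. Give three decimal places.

Power ≈ 0.421

Noncentrality parameter: δ = d·√n = 0.26 × √67 = 2.1282
One-sided α = 0.01 → critical value z_{0.01} = 2.326.
Power = P(Z > 2.326 − δ) = Φ(-0.198) = 0.4215.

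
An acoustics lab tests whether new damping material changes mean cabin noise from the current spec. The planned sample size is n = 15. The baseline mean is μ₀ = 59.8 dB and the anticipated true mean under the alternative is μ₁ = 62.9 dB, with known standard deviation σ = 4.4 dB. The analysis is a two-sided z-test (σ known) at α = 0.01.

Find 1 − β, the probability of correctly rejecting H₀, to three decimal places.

Standardized effect: d = |μ₁ − μ₀| / σ = |62.9 − 59.8| / 4.4 = 0.7045
Noncentrality parameter: δ = d·√n = 0.7045 × √15 = 2.7287
Critical value for a two-sided test at α = 0.01: z_{α/2} = 2.576.
Power = Φ(δ − 2.576) + Φ(−δ − 2.576) = Φ(0.153) + Φ(-5.305) = 0.5607 + 0.0000 = 0.5607.

Power ≈ 0.561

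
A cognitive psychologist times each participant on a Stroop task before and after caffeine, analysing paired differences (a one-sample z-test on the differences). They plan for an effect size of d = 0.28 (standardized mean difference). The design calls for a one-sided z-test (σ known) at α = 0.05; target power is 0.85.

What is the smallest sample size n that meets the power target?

Set Φ(δ − 1.645) = 0.85; then δ − 1.645 = Φ⁻¹(0.85) = 1.036, giving δ = 2.681.
δ = d·√n ⇒ n = (δ/d)² = (2.681 / 0.28)² = 91.70.
Round up to the next whole unit.

n = 92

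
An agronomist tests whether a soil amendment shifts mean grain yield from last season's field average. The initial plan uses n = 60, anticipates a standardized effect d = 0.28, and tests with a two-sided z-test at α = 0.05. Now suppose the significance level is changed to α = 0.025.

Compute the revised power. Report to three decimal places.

δ = d·√n = 0.28 × √60 = 2.1689 (unchanged). New critical value: z_{0.0125} = 2.241.
Revised power = Φ(δ − 2.241) + Φ(−δ − 2.241) = Φ(-0.073) + Φ(-4.410) = 0.4711 + 0.0000 = 0.4711.

Power ≈ 0.471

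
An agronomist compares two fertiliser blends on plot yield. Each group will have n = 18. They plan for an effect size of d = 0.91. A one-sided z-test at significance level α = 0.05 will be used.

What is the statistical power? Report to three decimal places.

Power ≈ 0.861

Noncentrality parameter: δ = d·√(n/2) = 0.91 × √(18/2) = 2.7300
Critical value for a one-sided test at α = 0.05: z_α = 1.645.
Power = P(Z > 1.645 − δ) = Φ(1.085) = 0.8611.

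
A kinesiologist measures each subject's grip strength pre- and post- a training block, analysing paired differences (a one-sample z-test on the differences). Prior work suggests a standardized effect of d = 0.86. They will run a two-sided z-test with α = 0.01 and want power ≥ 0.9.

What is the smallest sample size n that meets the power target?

n = 21

For power 0.9 need Φ(δ − z_{0.005}) = 0.9, so δ = z_{0.005} + z_{0.10} = 2.576 + 1.282 = 3.857.
(Ignoring the negligible lower-tail rejection probability gives the usual closed-form inversion.)
δ = d·√n ⇒ n = (δ/d)² = (3.857 / 0.86)² = 20.12.
Round up to the next whole unit.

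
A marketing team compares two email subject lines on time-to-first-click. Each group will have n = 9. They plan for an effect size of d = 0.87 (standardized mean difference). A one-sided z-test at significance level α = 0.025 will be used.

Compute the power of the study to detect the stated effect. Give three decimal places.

Power ≈ 0.454

Noncentrality parameter: δ = d·√(n/2) = 0.87 × √(9/2) = 1.8455
Critical value for a one-sided test at α = 0.025: z_α = 1.960.
Power = P(Z > 1.960 − δ) = Φ(-0.114) = 0.4545.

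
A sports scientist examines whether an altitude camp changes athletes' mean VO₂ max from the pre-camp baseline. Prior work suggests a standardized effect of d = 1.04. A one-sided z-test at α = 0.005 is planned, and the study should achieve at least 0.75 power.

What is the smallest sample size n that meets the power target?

Set Φ(δ − 2.576) = 0.75; then δ − 2.576 = Φ⁻¹(0.75) = 0.674, giving δ = 3.250.
δ = d·√n ⇒ n = (δ/d)² = (3.250 / 1.04)² = 9.77.
Rounding up, n = 10.

n = 10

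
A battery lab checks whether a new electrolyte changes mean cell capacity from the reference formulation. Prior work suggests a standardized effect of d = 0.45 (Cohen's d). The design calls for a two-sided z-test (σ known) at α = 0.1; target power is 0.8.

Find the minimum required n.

n = 31

For power 0.8 need Φ(δ − z_{0.05}) = 0.8, so δ = z_{0.05} + z_{0.20} = 1.645 + 0.842 = 2.486.
(Ignoring the negligible lower-tail rejection probability gives the usual closed-form inversion.)
δ = d·√n ⇒ n = (δ/d)² = (2.486 / 0.45)² = 30.53.
Round up to the next whole unit.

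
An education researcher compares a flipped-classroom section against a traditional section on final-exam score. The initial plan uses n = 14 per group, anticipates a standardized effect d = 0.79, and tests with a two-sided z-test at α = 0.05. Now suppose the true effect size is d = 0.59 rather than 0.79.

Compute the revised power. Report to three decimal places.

Power ≈ 0.345

With d = 0.59: δ = d·√(n/2) = 0.59 × √(14/2) = 1.5610. Critical value z_{0.025} = 1.960.
Revised power = Φ(δ − 1.960) + Φ(−δ − 1.960) = Φ(-0.399) + Φ(-3.521) = 0.3450 + 0.0002 = 0.3452.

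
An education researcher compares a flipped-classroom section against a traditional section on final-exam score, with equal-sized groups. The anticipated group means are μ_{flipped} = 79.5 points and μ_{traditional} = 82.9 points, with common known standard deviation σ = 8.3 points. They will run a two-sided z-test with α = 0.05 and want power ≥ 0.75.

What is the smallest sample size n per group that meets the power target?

Standardized effect: d = |μ_{flipped} − μ_{traditional}| / σ = |79.5 − 82.9| / 8.3 = 0.4096
For power 0.75 need Φ(δ − z_{0.025}) = 0.75, so δ = z_{0.025} + z_{0.25} = 1.960 + 0.674 = 2.634.
(Ignoring the negligible lower-tail rejection probability gives the usual closed-form inversion.)
δ = d·√(n/2) ⇒ n = 2(δ/d)² = 2 × (2.634 / 0.4096)² = 82.72.
Round up to the next whole unit.

n = 83 per group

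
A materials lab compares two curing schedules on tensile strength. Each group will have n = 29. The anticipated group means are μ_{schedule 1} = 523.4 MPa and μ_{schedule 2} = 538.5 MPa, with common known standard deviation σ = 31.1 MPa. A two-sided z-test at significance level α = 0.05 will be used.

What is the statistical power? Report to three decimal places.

Power ≈ 0.456

Standardized effect: d = |μ_{schedule 1} − μ_{schedule 2}| / σ = |523.4 − 538.5| / 31.1 = 0.4855
Noncentrality parameter: δ = d·√(n/2) = 0.4855 × √(29/2) = 1.8488
Two-sided α = 0.05 → critical value z_{0.025} = 1.960.
Power = Φ(δ − 1.960) + Φ(−δ − 1.960) = Φ(-0.111) + Φ(-3.809) = 0.4558 + 0.0001 = 0.4558.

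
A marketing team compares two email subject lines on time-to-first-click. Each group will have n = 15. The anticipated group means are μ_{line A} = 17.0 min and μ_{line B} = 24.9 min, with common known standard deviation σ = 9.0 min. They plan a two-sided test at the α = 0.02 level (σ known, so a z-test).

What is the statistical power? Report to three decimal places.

Power ≈ 0.531

Standardized effect: d = |μ_{line A} − μ_{line B}| / σ = |17.0 − 24.9| / 9.0 = 0.8778
Noncentrality parameter: λ = d·√(n/2) = 0.8778 × √(15/2) = 2.4039
Two-sided α = 0.02 → critical value z_{0.01} = 2.326.
Power = Φ(λ − 2.326) + Φ(−λ − 2.326) = Φ(0.078) + Φ(-4.730) = 0.5309 + 0.0000 = 0.5309.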